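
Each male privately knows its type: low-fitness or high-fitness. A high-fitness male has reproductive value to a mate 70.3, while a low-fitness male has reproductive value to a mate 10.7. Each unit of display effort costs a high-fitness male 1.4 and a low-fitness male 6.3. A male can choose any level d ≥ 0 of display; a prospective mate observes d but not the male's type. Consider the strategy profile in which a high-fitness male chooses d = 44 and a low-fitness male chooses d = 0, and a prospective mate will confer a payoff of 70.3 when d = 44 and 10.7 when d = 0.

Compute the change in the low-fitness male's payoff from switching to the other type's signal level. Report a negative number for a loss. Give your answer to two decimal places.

Playing d = 0 the low-fitness male receives 10.7.
Deviating to d = 44 brings payment 70.3 at cost 6.3 × 44 = 277.2, netting -206.9.
Gain from deviating: -206.9 − 10.7 = -217.60.
The gain is negative, so the low-fitness type's incentive-compatibility constraint is satisfied.

-217.60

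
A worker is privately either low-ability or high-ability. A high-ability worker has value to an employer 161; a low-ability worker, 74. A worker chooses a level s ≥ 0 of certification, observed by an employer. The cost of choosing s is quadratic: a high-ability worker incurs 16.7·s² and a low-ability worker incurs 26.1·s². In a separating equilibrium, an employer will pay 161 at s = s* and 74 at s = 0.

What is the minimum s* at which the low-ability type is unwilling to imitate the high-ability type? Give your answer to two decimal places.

The low-ability type at s = 0 receives 74; imitating at s* yields 161 − 26.1·s*².
Indifference: 74 = 161 − 26.1·s*², so s*² = (161 − 74) / 26.1 ≈ 3.3333.
s* = √3.3333 ≈ 1.83.

1.83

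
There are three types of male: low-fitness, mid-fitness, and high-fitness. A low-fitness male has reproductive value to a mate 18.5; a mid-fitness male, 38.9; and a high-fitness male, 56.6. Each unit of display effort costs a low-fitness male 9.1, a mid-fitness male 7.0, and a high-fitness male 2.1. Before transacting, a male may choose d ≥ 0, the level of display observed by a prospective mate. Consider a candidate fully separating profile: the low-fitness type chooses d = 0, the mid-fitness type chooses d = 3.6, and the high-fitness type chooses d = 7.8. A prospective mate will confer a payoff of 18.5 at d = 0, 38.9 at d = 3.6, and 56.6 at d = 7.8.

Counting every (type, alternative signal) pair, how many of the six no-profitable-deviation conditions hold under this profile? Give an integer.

Mid-fitness (own payoff 38.9 − 7.0×3.6 = 13.7): to d=0 gives 18.5 → profitable ✗; to d=7.8 gives 56.6 − 7.0×7.8 = 2 → no gain ✓.
Low-fitness (own payoff 18.5): to d=3.6 gives 38.9 − 9.1×3.6 = 6.14 → no gain ✓; to d=7.8 gives 56.6 − 9.1×7.8 = -14.38 → no gain ✓.
High-fitness (own payoff 56.6 − 2.1×7.8 = 40.22): to d=0 gives 18.5 → no gain ✓; to d=3.6 gives 38.9 − 2.1×3.6 = 31.34 → no gain ✓.
5 of the 6 constraints hold; not an equilibrium.

5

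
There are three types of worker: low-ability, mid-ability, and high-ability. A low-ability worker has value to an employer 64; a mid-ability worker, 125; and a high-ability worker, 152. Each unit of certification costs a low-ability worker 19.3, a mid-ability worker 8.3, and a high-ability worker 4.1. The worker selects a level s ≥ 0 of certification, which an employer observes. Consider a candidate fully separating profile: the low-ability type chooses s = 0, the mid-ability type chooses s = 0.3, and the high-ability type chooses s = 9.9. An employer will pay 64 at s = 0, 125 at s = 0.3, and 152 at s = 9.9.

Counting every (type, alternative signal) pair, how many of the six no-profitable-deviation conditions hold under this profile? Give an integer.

High-ability (own payoff 152 − 4.1×9.9 = 111.41): to s=0 gives 64 → no gain ✓; to s=0.3 gives 125 − 4.1×0.3 = 123.77 → profitable ✗.
Mid-ability (own payoff 125 − 8.3×0.3 = 122.51): to s=0 gives 64 → no gain ✓; to s=9.9 gives 152 − 8.3×9.9 = 69.83 → no gain ✓.
Low-ability (own payoff 64): to s=0.3 gives 125 − 19.3×0.3 = 119.21 → profitable ✗; to s=9.9 gives 152 − 19.3×9.9 = -39.07 → no gain ✓.
4 of the 6 constraints hold; not an equilibrium.

4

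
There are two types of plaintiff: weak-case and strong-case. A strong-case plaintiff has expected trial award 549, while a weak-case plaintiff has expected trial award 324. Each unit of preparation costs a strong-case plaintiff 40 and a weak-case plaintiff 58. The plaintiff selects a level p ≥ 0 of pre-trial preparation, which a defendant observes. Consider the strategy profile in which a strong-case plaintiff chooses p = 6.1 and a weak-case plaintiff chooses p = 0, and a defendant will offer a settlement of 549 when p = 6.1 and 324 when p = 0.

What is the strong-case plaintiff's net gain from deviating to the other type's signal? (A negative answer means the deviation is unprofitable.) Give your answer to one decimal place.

Playing p = 6.1 the strong-case plaintiff receives 549 − 40 × 6.1 = 305.
Deviating to p = 0 yields 324 instead.
Gain from deviating: 324 − 305 = 19.0.
The gain is positive, so the strong-case type's incentive-compatibility constraint is violated — this profile is not a separating equilibrium.

19.0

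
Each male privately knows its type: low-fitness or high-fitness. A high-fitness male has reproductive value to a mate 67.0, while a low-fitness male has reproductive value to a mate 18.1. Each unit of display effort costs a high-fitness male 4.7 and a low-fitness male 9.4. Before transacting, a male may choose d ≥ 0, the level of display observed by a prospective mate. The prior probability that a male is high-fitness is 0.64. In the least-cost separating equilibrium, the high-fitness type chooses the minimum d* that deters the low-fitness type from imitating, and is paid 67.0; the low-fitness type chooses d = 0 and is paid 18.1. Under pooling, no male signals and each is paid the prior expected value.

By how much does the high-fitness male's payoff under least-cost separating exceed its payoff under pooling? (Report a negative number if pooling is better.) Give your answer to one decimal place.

-6.8

Least-cost separating signal: d* solves 18.1 = 67.0 − 9.4·d*, so d* = (67.0 − 18.1)/9.4 ≈ 5.2021.
High-fitness type's separating payoff: 67.0 − 4.7 × d* = 67.0 − 4.7 × (67.0 − 18.1)/9.4 = 67.0 − 229.83/9.4 = 42.55.
Pooling payoff: 0.64 × 67.0 + 0.36 × 18.1 = 49.396.
Difference: 42.55 − 49.396 = -6.846, i.e. -6.8 to one decimal place.
The high-fitness type would prefer the pooling outcome.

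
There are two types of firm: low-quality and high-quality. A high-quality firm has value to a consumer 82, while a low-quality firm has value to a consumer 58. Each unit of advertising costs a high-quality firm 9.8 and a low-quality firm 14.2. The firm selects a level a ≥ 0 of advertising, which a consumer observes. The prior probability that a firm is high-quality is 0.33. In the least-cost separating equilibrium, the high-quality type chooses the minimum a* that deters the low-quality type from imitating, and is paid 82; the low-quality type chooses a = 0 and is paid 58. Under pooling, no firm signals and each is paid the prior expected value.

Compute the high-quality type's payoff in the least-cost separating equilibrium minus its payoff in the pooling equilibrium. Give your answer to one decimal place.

Least-cost separating signal: a* solves 58 = 82 − 14.2·a*, so a* = (82 − 58)/14.2 ≈ 1.6901.
High-quality type's separating payoff: 82 − 9.8 × a* = 82 − 9.8 × (82 − 58)/14.2 = 82 − 235.2/14.2 ≈ 65.437.
Pooling payoff: 0.33 × 82 + 0.67 × 58 = 65.92.
Difference: 65.437 − 65.92 = -0.483, i.e. -0.5 to one decimal place.
The high-quality type would prefer the pooling outcome.

-0.5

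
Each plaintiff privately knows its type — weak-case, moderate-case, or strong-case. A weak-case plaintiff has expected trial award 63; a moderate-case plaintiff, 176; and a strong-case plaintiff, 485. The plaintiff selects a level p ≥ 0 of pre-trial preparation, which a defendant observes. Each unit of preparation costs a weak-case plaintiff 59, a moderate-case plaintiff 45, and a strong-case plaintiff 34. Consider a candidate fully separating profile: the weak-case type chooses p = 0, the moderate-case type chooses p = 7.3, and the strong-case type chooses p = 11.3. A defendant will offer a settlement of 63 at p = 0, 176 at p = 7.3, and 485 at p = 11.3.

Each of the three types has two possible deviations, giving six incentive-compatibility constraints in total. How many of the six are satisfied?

4

Moderate-case (own payoff 176 − 45×7.3 = -152.5): to p=0 gives 63 → profitable ✗; to p=11.3 gives 485 − 45×11.3 = -23.5 → profitable ✗.
Strong-case (own payoff 485 − 34×11.3 = 100.8): to p=0 gives 63 → no gain ✓; to p=7.3 gives 176 − 34×7.3 = -72.2 → no gain ✓.
Weak-case (own payoff 63): to p=7.3 gives 176 − 59×7.3 = -254.7 → no gain ✓; to p=11.3 gives 485 − 59×11.3 = -181.7 → no gain ✓.
4 of the 6 constraints hold; not an equilibrium.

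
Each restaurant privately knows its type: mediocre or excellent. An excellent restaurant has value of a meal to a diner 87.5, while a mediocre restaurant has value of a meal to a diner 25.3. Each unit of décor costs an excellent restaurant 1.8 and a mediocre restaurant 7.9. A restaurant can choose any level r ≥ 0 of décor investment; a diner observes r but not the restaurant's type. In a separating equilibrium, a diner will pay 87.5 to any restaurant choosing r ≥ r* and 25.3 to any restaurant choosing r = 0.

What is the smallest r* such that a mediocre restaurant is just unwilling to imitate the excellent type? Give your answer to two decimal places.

A mediocre restaurant choosing r = 0 receives 25.3.
Imitating at r* instead would pay 87.5 at cost 7.9·r*, netting 87.5 − 7.9·r*.
Indifference: 25.3 = 87.5 − 7.9·r*, so r* = (87.5 − 25.3) / 7.9 ≈ 7.87.
At r* the mediocre type's incentive constraint just binds; the excellent type strictly prefers r* since its per-unit cost is lower.

7.87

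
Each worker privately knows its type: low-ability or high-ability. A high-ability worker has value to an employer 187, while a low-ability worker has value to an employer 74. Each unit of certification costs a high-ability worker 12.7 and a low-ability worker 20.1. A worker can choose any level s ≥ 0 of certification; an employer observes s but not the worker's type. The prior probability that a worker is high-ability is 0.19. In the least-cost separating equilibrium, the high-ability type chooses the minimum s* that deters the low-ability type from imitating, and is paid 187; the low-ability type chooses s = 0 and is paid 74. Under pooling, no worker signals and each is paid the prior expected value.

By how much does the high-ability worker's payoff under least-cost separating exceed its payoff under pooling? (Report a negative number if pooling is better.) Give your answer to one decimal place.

20.1

Least-cost separating signal: s* solves 74 = 187 − 20.1·s*, so s* = (187 − 74)/20.1 ≈ 5.6219.
High-ability type's separating payoff: 187 − 12.7 × s* = 187 − 12.7 × (187 − 74)/20.1 = 187 − 1435.1/20.1 ≈ 115.602.
Pooling payoff: 0.19 × 187 + 0.81 × 74 = 95.47.
Difference: 115.602 − 95.47 = 20.132, i.e. 20.1 to one decimal place.
The high-ability type prefers to separate.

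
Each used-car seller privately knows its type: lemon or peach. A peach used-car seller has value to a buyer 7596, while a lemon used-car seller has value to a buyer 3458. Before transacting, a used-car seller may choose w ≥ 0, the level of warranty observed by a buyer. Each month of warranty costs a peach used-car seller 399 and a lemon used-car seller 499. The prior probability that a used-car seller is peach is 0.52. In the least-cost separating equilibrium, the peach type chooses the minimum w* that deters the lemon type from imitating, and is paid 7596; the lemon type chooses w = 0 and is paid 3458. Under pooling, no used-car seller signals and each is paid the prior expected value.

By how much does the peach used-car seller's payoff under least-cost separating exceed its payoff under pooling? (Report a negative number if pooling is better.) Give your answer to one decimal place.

Least-cost separating signal: w* solves 3458 = 7596 − 499·w*, so w* = (7596 − 3458)/499 ≈ 8.2926.
Peach type's separating payoff: 7596 − 399 × w* = 7596 − 399 × (7596 − 3458)/499 = 7596 − 1651062/499 ≈ 4287.259.
Pooling payoff: 0.52 × 7596 + 0.48 × 3458 = 5609.76.
Difference: 4287.259 − 5609.76 = -1322.501, i.e. -1322.5 to one decimal place.
The peach type would prefer the pooling outcome.

-1322.5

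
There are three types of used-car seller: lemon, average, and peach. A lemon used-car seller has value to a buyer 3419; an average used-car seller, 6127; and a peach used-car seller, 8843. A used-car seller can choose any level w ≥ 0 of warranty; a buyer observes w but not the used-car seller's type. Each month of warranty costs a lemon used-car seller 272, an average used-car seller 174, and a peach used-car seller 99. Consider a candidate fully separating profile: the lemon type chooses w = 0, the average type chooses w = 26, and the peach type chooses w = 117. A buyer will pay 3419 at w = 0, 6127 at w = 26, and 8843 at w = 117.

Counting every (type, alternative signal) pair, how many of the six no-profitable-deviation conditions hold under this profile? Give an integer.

3

Lemon (own payoff 3419): to w=26 gives 6127 − 272×26 = -945 → no gain ✓; to w=117 gives 8843 − 272×117 = -22981 → no gain ✓.
Average (own payoff 6127 − 174×26 = 1603): to w=0 gives 3419 → profitable ✗; to w=117 gives 8843 − 174×117 = -11515 → no gain ✓.
Peach (own payoff 8843 − 99×117 = -2740): to w=0 gives 3419 → profitable ✗; to w=26 gives 6127 − 99×26 = 3553 → profitable ✗.
3 of the 6 constraints hold; not an equilibrium.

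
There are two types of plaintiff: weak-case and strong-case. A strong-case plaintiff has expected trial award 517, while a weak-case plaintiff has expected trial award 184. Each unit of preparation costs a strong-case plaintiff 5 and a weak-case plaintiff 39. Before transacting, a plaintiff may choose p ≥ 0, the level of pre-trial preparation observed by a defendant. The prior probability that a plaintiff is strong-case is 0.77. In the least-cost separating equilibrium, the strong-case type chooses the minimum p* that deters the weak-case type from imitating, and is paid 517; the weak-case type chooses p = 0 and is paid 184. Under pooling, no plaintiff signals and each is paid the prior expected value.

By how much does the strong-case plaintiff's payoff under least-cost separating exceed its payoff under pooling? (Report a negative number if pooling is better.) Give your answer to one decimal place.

33.9

Least-cost separating signal: p* solves 184 = 517 − 39·p*, so p* = (517 − 184)/39 ≈ 8.5385.
Strong-case type's separating payoff: 517 − 5 × p* = 517 − 5 × (517 − 184)/39 = 517 − 1665/39 ≈ 474.308.
Pooling payoff: 0.77 × 517 + 0.23 × 184 = 440.41.
Difference: 474.308 − 440.41 = 33.898, i.e. 33.9 to one decimal place.
The strong-case type prefers to separate.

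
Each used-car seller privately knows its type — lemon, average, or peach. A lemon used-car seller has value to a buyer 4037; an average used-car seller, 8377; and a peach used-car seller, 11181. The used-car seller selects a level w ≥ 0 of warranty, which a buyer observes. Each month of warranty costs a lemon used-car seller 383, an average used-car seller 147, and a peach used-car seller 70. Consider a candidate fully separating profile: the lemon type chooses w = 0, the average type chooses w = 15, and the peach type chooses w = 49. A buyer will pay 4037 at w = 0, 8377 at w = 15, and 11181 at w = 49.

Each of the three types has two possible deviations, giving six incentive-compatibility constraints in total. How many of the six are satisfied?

Peach (own payoff 11181 − 70×49 = 7751): to w=0 gives 4037 → no gain ✓; to w=15 gives 8377 − 70×15 = 7327 → no gain ✓.
Average (own payoff 8377 − 147×15 = 6172): to w=0 gives 4037 → no gain ✓; to w=49 gives 11181 − 147×49 = 3978 → no gain ✓.
Lemon (own payoff 4037): to w=15 gives 8377 − 383×15 = 2632 → no gain ✓; to w=49 gives 11181 − 383×49 = -7586 → no gain ✓.
6 of the 6 constraints hold; this profile is a separating equilibrium.

6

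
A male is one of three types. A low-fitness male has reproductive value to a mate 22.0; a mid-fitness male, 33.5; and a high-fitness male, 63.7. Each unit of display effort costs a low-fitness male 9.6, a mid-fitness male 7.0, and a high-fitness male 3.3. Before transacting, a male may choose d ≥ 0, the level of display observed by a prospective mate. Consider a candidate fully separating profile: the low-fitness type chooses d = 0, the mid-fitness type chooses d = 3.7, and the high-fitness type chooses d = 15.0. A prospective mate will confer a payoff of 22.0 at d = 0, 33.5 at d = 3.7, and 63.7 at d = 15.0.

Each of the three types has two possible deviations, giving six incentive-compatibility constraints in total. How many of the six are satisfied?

Mid-fitness (own payoff 33.5 − 7.0×3.7 = 7.6): to d=0 gives 22.0 → profitable ✗; to d=15.0 gives 63.7 − 7.0×15.0 = -41.3 → no gain ✓.
High-fitness (own payoff 63.7 − 3.3×15.0 = 14.2): to d=0 gives 22.0 → profitable ✗; to d=3.7 gives 33.5 − 3.3×3.7 = 21.29 → profitable ✗.
Low-fitness (own payoff 22.0): to d=3.7 gives 33.5 − 9.6×3.7 = -2.02 → no gain ✓; to d=15.0 gives 63.7 − 9.6×15.0 = -80.3 → no gain ✓.
3 of the 6 constraints hold; not an equilibrium.

3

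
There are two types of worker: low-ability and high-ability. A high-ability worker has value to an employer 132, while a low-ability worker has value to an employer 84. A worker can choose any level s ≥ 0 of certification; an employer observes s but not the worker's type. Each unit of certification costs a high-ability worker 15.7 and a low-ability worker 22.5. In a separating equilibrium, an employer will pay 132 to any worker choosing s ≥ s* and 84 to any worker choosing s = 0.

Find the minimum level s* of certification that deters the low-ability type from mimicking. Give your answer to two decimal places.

A low-ability worker choosing s = 0 receives 84.
Imitating at s* instead would pay 132 at cost 22.5·s*, netting 132 − 22.5·s*.
Indifference: 84 = 132 − 22.5·s*, so s* = (132 − 84) / 22.5 ≈ 2.13.
At s* the low-ability type's incentive constraint just binds; the high-ability type strictly prefers s* since its per-unit cost is lower.

2.13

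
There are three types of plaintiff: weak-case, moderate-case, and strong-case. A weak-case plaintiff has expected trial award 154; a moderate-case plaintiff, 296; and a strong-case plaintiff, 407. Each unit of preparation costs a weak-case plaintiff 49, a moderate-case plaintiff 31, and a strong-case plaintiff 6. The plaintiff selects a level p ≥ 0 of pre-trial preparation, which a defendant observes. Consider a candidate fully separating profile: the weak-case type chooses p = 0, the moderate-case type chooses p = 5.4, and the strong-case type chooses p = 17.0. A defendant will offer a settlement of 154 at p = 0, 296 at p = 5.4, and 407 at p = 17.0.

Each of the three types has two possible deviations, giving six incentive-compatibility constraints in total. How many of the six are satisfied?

5

Moderate-case (own payoff 296 − 31×5.4 = 128.6): to p=0 gives 154 → profitable ✗; to p=17.0 gives 407 − 31×17.0 = -120 → no gain ✓.
Weak-case (own payoff 154): to p=5.4 gives 296 − 49×5.4 = 31.4 → no gain ✓; to p=17.0 gives 407 − 49×17.0 = -426 → no gain ✓.
Strong-case (own payoff 407 − 6×17.0 = 305): to p=0 gives 154 → no gain ✓; to p=5.4 gives 296 − 6×5.4 = 263.6 → no gain ✓.
5 of the 6 constraints hold; not an equilibrium.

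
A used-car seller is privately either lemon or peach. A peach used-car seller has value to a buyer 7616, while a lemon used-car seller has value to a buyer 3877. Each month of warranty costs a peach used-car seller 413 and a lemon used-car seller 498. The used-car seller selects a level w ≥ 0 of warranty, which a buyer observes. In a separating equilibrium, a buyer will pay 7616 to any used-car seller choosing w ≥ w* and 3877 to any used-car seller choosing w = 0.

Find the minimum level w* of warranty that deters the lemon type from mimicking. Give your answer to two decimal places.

A lemon used-car seller choosing w = 0 receives 3877.
Imitating at w* instead would pay 7616 at cost 498·w*, netting 7616 − 498·w*.
Indifference: 3877 = 7616 − 498·w*, so w* = (7616 − 3877) / 498 ≈ 7.51.
This is the lemon type's binding incentive-compatibility constraint; any w ≥ 7.51 sustains separation on that side.

7.51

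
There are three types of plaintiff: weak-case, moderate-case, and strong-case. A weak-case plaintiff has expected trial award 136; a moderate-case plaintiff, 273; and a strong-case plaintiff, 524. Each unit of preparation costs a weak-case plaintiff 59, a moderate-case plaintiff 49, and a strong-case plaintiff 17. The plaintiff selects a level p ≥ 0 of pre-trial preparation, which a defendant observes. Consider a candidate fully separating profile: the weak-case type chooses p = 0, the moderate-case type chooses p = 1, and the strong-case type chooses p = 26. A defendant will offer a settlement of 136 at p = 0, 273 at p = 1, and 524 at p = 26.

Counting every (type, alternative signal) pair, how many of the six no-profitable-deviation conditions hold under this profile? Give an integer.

Moderate-case (own payoff 273 − 49×1 = 224): to p=0 gives 136 → no gain ✓; to p=26 gives 524 − 49×26 = -750 → no gain ✓.
Strong-case (own payoff 524 − 17×26 = 82): to p=0 gives 136 → profitable ✗; to p=1 gives 273 − 17×1 = 256 → profitable ✗.
Weak-case (own payoff 136): to p=1 gives 273 − 59×1 = 214 → profitable ✗; to p=26 gives 524 − 59×26 = -1010 → no gain ✓.
3 of the 6 constraints hold; not an equilibrium.

3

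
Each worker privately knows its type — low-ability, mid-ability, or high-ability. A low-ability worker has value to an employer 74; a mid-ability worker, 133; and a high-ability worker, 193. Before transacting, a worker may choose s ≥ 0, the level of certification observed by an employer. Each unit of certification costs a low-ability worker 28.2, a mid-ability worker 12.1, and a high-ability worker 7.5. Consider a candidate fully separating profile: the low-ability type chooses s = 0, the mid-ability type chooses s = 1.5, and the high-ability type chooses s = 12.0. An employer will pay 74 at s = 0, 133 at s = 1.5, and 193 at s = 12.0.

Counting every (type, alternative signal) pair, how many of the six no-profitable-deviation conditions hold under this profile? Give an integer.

High-ability (own payoff 193 − 7.5×12.0 = 103): to s=0 gives 74 → no gain ✓; to s=1.5 gives 133 − 7.5×1.5 = 121.75 → profitable ✗.
Mid-ability (own payoff 133 − 12.1×1.5 = 114.85): to s=0 gives 74 → no gain ✓; to s=12.0 gives 193 − 12.1×12.0 = 47.8 → no gain ✓.
Low-ability (own payoff 74): to s=1.5 gives 133 − 28.2×1.5 = 90.7 → profitable ✗; to s=12.0 gives 193 − 28.2×12.0 = -145.4 → no gain ✓.
4 of the 6 constraints hold; not an equilibrium.

4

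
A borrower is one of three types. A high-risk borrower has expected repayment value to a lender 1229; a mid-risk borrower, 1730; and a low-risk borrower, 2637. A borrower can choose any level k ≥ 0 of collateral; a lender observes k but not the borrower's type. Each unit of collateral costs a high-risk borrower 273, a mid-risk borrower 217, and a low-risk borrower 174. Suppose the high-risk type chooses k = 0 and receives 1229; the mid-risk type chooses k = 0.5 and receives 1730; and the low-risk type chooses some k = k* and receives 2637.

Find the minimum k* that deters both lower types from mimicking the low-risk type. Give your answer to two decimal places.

5.16

High-risk type (on-path payoff 1229) won't mimic when 1229 ≥ 2637 − 273·k*, i.e. k* ≥ 5.16.
Mid-risk type (on-path payoff 1730 − 217×0.5 = 1621.5) won't mimic when 1621.5 ≥ 2637 − 217·k*, i.e. k* ≥ 4.68.
Both must hold, so k* = max(5.16, 4.68) = 5.16. The high-risk type's constraint binds.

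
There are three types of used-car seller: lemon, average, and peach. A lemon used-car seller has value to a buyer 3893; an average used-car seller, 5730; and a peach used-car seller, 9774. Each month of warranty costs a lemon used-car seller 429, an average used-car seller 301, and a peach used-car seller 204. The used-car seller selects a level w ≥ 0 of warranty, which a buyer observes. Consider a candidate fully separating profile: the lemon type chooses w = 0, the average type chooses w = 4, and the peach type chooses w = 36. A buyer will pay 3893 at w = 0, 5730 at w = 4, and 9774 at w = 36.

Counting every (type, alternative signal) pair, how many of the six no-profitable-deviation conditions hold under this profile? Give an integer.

3

Peach (own payoff 9774 − 204×36 = 2430): to w=0 gives 3893 → profitable ✗; to w=4 gives 5730 − 204×4 = 4914 → profitable ✗.
Average (own payoff 5730 − 301×4 = 4526): to w=0 gives 3893 → no gain ✓; to w=36 gives 9774 − 301×36 = -1062 → no gain ✓.
Lemon (own payoff 3893): to w=4 gives 5730 − 429×4 = 4014 → profitable ✗; to w=36 gives 9774 − 429×36 = -5670 → no gain ✓.
3 of the 6 constraints hold; not an equilibrium.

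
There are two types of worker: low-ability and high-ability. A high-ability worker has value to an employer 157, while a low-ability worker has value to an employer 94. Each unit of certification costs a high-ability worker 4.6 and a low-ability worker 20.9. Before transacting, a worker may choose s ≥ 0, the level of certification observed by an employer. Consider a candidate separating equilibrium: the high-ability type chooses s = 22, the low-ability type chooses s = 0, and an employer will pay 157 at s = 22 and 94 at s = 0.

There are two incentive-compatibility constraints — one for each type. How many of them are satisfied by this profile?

High-ability type: signal → 157 − 4.6 × 22 = 55.8; deviate to 0 → 94. IC fails (55.8 < 94).
Low-ability type: stay at 0 → 94; mimic → 157 − 20.9 × 22 = -302.8. IC holds (94 ≥ -302.8).
1 of 2 constraints hold, so this profile is not an equilibrium.

1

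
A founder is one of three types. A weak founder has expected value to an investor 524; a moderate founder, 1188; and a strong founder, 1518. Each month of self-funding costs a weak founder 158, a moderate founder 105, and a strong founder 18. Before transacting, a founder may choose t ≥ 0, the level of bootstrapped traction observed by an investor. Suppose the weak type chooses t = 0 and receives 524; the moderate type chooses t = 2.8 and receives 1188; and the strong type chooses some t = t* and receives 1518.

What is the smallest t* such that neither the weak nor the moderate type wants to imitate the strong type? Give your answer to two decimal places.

6.29

Moderate type (on-path payoff 1188 − 105×2.8 = 894) won't mimic when 894 ≥ 1518 − 105·t*, i.e. t* ≥ 5.94.
Weak type (on-path payoff 524) won't mimic when 524 ≥ 1518 − 158·t*, i.e. t* ≥ 6.29.
Both must hold, so t* = max(6.29, 5.94) = 6.29. The weak type's constraint binds.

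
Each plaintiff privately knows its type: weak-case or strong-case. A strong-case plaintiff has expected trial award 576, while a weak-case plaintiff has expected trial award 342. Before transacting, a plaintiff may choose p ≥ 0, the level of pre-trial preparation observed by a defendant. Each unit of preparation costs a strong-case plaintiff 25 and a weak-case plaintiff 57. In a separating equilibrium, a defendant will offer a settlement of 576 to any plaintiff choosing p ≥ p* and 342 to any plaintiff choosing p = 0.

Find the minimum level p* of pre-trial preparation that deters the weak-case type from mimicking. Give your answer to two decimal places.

4.11

A weak-case plaintiff choosing p = 0 receives 342.
Imitating at p* instead would pay 576 at cost 57·p*, netting 576 − 57·p*.
Indifference: 342 = 576 − 57·p*, so p* = (576 − 342) / 57 ≈ 4.11.
This is the weak-case type's binding incentive-compatibility constraint; any p ≥ 4.11 sustains separation on that side.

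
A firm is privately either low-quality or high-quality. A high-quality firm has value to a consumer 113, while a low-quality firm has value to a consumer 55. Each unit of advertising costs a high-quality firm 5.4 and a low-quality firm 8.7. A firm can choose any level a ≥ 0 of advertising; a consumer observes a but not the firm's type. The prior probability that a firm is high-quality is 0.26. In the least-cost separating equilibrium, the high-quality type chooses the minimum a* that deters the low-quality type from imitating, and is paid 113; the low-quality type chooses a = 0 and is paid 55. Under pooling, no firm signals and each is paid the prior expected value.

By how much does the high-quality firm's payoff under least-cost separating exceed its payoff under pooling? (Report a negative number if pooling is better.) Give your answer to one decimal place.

Least-cost separating signal: a* solves 55 = 113 − 8.7·a*, so a* = (113 − 55)/8.7 ≈ 6.6667.
High-quality type's separating payoff: 113 − 5.4 × a* = 113 − 5.4 × (113 − 55)/8.7 = 113 − 313.2/8.7 = 77.
Pooling payoff: 0.26 × 113 + 0.74 × 55 = 70.08.
Difference: 77 − 70.08 = 6.92, i.e. 6.9 to one decimal place.
The high-quality type prefers to separate.

6.9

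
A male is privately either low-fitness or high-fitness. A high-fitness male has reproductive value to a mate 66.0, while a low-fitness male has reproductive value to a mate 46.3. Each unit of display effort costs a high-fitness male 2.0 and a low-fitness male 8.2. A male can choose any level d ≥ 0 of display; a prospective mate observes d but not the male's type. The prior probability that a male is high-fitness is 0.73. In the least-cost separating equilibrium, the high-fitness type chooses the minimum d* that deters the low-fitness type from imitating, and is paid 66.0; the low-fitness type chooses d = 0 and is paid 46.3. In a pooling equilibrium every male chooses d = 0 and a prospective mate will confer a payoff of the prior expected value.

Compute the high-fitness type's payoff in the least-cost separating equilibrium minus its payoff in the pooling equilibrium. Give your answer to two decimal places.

0.51

Least-cost separating signal: d* solves 46.3 = 66.0 − 8.2·d*, so d* = (66.0 − 46.3)/8.2 ≈ 2.4024.
High-fitness type's separating payoff: 66.0 − 2.0 × d* = 66.0 − 2.0 × (66.0 − 46.3)/8.2 = 66.0 − 39.4/8.2 ≈ 61.1951.
Pooling payoff: 0.73 × 66.0 + 0.27 × 46.3 = 60.681.
Difference: 61.1951 − 60.681 = 0.5141, i.e. 0.51 to two decimal places.
The high-fitness type prefers to separate.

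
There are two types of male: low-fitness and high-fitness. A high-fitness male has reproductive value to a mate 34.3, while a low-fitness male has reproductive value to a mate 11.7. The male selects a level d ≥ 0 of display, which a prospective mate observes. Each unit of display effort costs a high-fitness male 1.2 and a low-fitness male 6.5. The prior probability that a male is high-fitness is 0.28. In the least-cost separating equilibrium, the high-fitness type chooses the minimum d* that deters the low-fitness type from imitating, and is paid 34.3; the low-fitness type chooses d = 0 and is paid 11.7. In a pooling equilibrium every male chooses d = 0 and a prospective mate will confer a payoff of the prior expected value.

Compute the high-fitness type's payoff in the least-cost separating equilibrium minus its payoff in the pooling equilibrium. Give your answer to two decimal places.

12.10

Least-cost separating signal: d* solves 11.7 = 34.3 − 6.5·d*, so d* = (34.3 − 11.7)/6.5 ≈ 3.4769.
High-fitness type's separating payoff: 34.3 − 1.2 × d* = 34.3 − 1.2 × (34.3 − 11.7)/6.5 = 34.3 − 27.12/6.5 ≈ 30.1277.
Pooling payoff: 0.28 × 34.3 + 0.72 × 11.7 = 18.028.
Difference: 30.1277 − 18.028 = 12.0997, i.e. 12.10 to two decimal places.
The high-fitness type prefers to separate.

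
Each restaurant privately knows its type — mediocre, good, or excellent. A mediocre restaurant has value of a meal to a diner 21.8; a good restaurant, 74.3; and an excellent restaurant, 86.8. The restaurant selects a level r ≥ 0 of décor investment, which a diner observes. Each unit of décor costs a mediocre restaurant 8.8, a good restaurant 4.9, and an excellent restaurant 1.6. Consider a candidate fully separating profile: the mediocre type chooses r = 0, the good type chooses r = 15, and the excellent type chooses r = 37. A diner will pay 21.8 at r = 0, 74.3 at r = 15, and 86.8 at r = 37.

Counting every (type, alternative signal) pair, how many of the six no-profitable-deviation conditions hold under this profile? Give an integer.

Mediocre (own payoff 21.8): to r=15 gives 74.3 − 8.8×15 = -57.7 → no gain ✓; to r=37 gives 86.8 − 8.8×37 = -238.8 → no gain ✓.
Good (own payoff 74.3 − 4.9×15 = 0.8): to r=0 gives 21.8 → profitable ✗; to r=37 gives 86.8 − 4.9×37 = -94.5 → no gain ✓.
Excellent (own payoff 86.8 − 1.6×37 = 27.6): to r=0 gives 21.8 → no gain ✓; to r=15 gives 74.3 − 1.6×15 = 50.3 → profitable ✗.
4 of the 6 constraints hold; not an equilibrium.

4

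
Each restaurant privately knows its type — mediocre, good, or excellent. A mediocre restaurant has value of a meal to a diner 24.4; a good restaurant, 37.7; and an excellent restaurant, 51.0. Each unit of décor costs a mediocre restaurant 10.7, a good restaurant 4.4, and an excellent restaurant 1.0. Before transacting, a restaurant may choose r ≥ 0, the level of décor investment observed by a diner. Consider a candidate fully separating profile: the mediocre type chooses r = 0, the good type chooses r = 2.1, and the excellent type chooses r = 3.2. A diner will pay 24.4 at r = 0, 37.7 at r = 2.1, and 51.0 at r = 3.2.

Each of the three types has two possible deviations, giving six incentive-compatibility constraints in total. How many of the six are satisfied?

5

Good (own payoff 37.7 − 4.4×2.1 = 28.46): to r=0 gives 24.4 → no gain ✓; to r=3.2 gives 51.0 − 4.4×3.2 = 36.92 → profitable ✗.
Excellent (own payoff 51.0 − 1.0×3.2 = 47.8): to r=0 gives 24.4 → no gain ✓; to r=2.1 gives 37.7 − 1.0×2.1 = 35.6 → no gain ✓.
Mediocre (own payoff 24.4): to r=2.1 gives 37.7 − 10.7×2.1 = 15.23 → no gain ✓; to r=3.2 gives 51.0 − 10.7×3.2 = 16.76 → no gain ✓.
5 of the 6 constraints hold; not an equilibrium.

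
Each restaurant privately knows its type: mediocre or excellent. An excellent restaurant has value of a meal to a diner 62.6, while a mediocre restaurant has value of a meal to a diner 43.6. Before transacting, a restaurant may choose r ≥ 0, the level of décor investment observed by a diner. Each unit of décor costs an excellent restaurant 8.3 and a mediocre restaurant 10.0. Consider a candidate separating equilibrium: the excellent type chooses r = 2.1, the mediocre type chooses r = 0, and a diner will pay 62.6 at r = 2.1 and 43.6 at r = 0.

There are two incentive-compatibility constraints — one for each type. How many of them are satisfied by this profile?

Excellent type: signal → 62.6 − 8.3 × 2.1 = 45.17; deviate to 0 → 43.6. IC holds (45.17 ≥ 43.6).
Mediocre type: stay at 0 → 43.6; mimic → 62.6 − 10.0 × 2.1 = 41.6. IC holds (43.6 ≥ 41.6).
2 of 2 constraints hold, so this is a separating equilibrium.

2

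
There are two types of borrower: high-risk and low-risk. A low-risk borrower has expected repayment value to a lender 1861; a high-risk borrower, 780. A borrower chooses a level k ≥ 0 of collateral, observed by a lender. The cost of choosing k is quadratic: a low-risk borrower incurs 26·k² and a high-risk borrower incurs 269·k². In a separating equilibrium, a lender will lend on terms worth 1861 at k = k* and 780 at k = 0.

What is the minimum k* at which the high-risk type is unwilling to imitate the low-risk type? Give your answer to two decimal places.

The high-risk type at k = 0 receives 780; imitating at k* yields 1861 − 269·k*².
Indifference: 780 = 1861 − 269·k*², so k*² = (1861 − 780) / 269 ≈ 4.0186.
k* = √4.0186 ≈ 2.00.

2.00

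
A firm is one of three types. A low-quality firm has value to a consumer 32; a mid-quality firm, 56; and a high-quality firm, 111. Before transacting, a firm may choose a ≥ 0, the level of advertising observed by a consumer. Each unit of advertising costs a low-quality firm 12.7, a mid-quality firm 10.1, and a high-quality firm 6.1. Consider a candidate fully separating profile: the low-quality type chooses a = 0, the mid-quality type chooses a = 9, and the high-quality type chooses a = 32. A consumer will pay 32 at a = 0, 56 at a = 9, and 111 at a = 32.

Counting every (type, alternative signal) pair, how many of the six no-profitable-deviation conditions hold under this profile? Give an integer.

3

Low-quality (own payoff 32): to a=9 gives 56 − 12.7×9 = -58.3 → no gain ✓; to a=32 gives 111 − 12.7×32 = -295.4 → no gain ✓.
Mid-quality (own payoff 56 − 10.1×9 = -34.9): to a=0 gives 32 → profitable ✗; to a=32 gives 111 − 10.1×32 = -212.2 → no gain ✓.
High-quality (own payoff 111 − 6.1×32 = -84.2): to a=0 gives 32 → profitable ✗; to a=9 gives 56 − 6.1×9 = 1.1 → profitable ✗.
3 of the 6 constraints hold; not an equilibrium.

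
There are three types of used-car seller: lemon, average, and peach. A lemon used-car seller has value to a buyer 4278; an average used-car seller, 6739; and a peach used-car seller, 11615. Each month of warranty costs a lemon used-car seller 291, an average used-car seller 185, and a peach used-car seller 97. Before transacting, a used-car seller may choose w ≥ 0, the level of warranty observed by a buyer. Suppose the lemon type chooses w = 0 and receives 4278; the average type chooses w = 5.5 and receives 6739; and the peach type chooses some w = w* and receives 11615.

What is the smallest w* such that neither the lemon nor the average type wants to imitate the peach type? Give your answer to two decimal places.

Lemon type (on-path payoff 4278) won't mimic when 4278 ≥ 11615 − 291·w*, i.e. w* ≥ 25.21.
Average type (on-path payoff 6739 − 185×5.5 = 5721.5) won't mimic when 5721.5 ≥ 11615 − 185·w*, i.e. w* ≥ 31.86.
Both must hold, so w* = max(25.21, 31.86) = 31.86. The average type's constraint binds.

31.86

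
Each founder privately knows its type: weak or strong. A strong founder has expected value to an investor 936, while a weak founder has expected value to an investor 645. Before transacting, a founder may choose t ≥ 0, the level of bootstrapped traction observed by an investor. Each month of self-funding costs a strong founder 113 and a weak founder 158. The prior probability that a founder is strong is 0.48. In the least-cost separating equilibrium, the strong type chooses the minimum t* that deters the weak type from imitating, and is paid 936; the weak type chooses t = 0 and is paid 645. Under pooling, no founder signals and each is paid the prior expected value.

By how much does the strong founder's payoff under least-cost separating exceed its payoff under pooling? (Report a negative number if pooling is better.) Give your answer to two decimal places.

-56.80

Least-cost separating signal: t* solves 645 = 936 − 158·t*, so t* = (936 − 645)/158 ≈ 1.8418.
Strong type's separating payoff: 936 − 113 × t* = 936 − 113 × (936 − 645)/158 = 936 − 32883/158 ≈ 727.8797.
Pooling payoff: 0.48 × 936 + 0.52 × 645 = 784.68.
Difference: 727.8797 − 784.68 = -56.8003, i.e. -56.80 to two decimal places.
The strong type would prefer the pooling outcome.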